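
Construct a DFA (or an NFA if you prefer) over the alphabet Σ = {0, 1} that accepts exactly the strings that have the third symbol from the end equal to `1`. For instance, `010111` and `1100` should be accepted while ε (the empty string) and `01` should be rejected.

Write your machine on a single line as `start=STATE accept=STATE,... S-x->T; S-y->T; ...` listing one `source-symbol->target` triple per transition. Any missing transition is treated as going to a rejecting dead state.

A DFA must remember the last 3 symbols (since which symbol is third-to-last isn't known until the input ends). Use one state per possible window of the last ≤3 symbols; accept from those whose window starts with `1`.
A 15-state machine:
       0  1 
>  A   B  C 
   B   D  E 
   C   F  G 
   D   H  I 
   E   J  K 
   F   L  M 
   G   N  O 
   H   H  I 
   I   J  K 
   J   L  M 
   K   N  O 
 * L   H  I 
 * M   J  K 
 * N   L  M 
 * O   N  O 
(> = start, * = accepting)

start=A; accept=L,M,N,O; A-0->B; A-1->C; B-0->D; B-1->E; C-0->F; C-1->G; D-0->H; D-1->I; E-0->J; E-1->K; F-0->L; F-1->M; G-0->N; G-1->O; H-0->H; H-1->I; I-0->J; I-1->K; J-0->L; J-1->M; K-0->N; K-1->O; L-0->H; L-1->I; M-0->J; M-1->K; N-0->L; N-1->M; O-0->N; O-1->O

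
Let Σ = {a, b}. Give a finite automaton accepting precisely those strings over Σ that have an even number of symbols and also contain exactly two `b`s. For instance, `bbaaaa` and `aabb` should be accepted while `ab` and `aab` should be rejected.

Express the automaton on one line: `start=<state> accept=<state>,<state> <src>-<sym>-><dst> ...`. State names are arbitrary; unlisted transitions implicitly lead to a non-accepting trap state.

start=s0 accept=s4 s0-a->s1 s0-b->s2 s1-a->s0 s1-b->s3 s2-a->s3 s2-b->s4 s3-a->s2 s3-b->s5 s4-a->s5 s4-b->s6 s5-a->s4 s5-b->s6 s6-a->s6 s6-b->s6

Handle the two conditions separately and then intersect. One (2 states) tracks the input length modulo 2; the other (4 states) tracks the count of `b`s, saturating at 3. Each combined state is a pair, one component from each; accept when both components accept. Minimizing collapses redundant product states.
A 7-state machine:
        a   b  
>  s0   s1  s2 
   s1   s0  s3 
   s2   s3  s4 
   s3   s2  s5 
 * s4   s5  s6 
   s5   s4  s6 
   s6   s6  s6 
(> = start, * = accepting)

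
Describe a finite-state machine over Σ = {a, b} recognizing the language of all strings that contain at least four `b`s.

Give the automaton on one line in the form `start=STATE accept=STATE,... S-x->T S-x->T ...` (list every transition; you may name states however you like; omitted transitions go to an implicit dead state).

Only the number of `b`s matters, and only up to 5. Make a chain S0 → S1 → S2 → S3 → S4 → S5 advanced by each `b` (with S5 absorbing); every other symbol self-loops. The accepting set is {S4, S5}.
A 6-state machine:
        a   b  
>  S0   S0  S1 
   S1   S1  S2 
   S2   S2  S3 
   S3   S3  S4 
 * S4   S4  S5 
 * S5   S5  S5 
(> = start, * = accepting)

start=S0 accept=S4,S5 S0-a->S0 S0-b->S1 S1-a->S1 S1-b->S2 S2-a->S2 S2-b->S3 S3-a->S3 S3-b->S4 S4-a->S4 S4-b->S5 S5-a->S5 S5-b->S5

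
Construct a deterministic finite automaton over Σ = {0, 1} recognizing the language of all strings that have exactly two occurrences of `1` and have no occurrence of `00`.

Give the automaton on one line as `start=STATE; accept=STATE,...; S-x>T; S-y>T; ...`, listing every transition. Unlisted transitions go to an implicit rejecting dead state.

start=s0; accept=s5,s6; s0-0>s1; s0-1>s2; s1-0>s3; s1-1>s2; s2-0>s4; s2-1>s5; s3-0>s3; s3-1>s3; s4-0>s3; s4-1>s5; s5-0>s6; s5-1>s3; s6-0>s3; s6-1>s3

Handle the two conditions separately and then intersect. One (4 states) tracks the count of `1`s, saturating at 3; the other (3 states) tracks partial matches of the forbidden pattern `00`. Each combined state is a pair, one component from each; accept when both components accept. After merging equivalent states the machine shrinks.
With 7 states:
        0   1  
>  s0   s1  s2 
   s1   s3  s2 
   s2   s4  s5 
   s3   s3  s3 
   s4   s3  s5 
 * s5   s6  s3 
 * s6   s3  s3 
(> = start, * = accepting)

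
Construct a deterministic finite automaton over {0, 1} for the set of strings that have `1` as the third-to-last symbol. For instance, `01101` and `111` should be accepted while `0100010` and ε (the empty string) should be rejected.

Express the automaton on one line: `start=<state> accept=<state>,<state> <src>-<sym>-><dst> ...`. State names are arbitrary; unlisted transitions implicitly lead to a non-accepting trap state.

start=q0 accept=q11,q12,q13,q14 q0-0->q1 q0-1->q2 q1-0->q3 q1-1->q4 q2-0->q5 q2-1->q6 q3-0->q7 q3-1->q8 q4-0->q9 q4-1->q10 q5-0->q11 q5-1->q12 q6-0->q13 q6-1->q14 q7-0->q7 q7-1->q8 q8-0->q9 q8-1->q10 q9-0->q11 q9-1->q12 q10-0->q13 q10-1->q14 q11-0->q7 q11-1->q8 q12-0->q9 q12-1->q10 q13-0->q11 q13-1->q12 q14-0->q13 q14-1->q14

Because acceptance depends on a position counted from the end, the machine has to buffer the most recent 3 symbols. Make each state the string of the last up-to-3 symbols read; on input `x` shift the window left and append `x`. Accept when the buffered window has length 3 and begins with `1`.
With 15 states:
          0    1  
>  q0     q1   q2 
   q1     q3   q4 
   q2     q5   q6 
   q3     q7   q8 
   q4     q9  q10 
   q5    q11  q12 
   q6    q13  q14 
   q7     q7   q8 
   q8     q9  q10 
   q9    q11  q12 
   q10   q13  q14 
 * q11    q7   q8 
 * q12    q9  q10 
 * q13   q11  q12 
 * q14   q13  q14 
(> = start, * = accepting)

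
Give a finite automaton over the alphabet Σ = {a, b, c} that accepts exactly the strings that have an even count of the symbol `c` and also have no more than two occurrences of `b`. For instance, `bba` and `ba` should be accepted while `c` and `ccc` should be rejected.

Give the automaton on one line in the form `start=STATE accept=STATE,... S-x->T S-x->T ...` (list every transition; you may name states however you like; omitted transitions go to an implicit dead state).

Run two small machines in parallel and take their product. The first has 2 states tracking the count of `c`s modulo 2; the second has 4 states tracking the count of `b`s, saturating at 3. A product state is a pair (one from each), accepting exactly when both do. Minimizing collapses redundant product states.
A 7-state machine:
        a   b   c  
>* S0   S0  S1  S2 
 * S1   S1  S3  S4 
   S2   S2  S4  S0 
 * S3   S3  S5  S6 
   S4   S4  S6  S1 
   S5   S5  S5  S5 
   S6   S6  S5  S3 
(> = start, * = accepting)

start=S0 accept=S0,S1,S3 S0-a->S0 S0-b->S1 S0-c->S2 S1-a->S1 S1-b->S3 S1-c->S4 S2-a->S2 S2-b->S4 S2-c->S0 S3-a->S3 S3-b->S5 S3-c->S6 S4-a->S4 S4-b->S6 S4-c->S1 S5-a->S5 S5-b->S5 S5-c->S5 S6-a->S6 S6-b->S5 S6-c->S3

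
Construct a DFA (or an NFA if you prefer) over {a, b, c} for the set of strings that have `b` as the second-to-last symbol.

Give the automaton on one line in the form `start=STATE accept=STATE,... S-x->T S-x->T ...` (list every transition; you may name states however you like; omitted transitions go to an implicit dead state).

Because acceptance depends on a position counted from the end, the machine has to buffer the most recent 2 symbols. Make each state the string of the last up-to-2 symbols read; on input `x` shift the window left and append `x`. Accept when the buffered window has length 2 and begins with `b`.
13 states suffice.
          a    b    c  
>  S0     S1   S2   S3 
   S1     S4   S5   S6 
   S2     S7   S8   S9 
   S3    S10  S11  S12 
   S4     S4   S5   S6 
   S5     S7   S8   S9 
   S6    S10  S11  S12 
 * S7     S4   S5   S6 
 * S8     S7   S8   S9 
 * S9    S10  S11  S12 
   S10    S4   S5   S6 
   S11    S7   S8   S9 
   S12   S10  S11  S12 
(> = start, * = accepting)

start=S0 accept=S7,S8,S9 S0-a->S1 S0-b->S2 S0-c->S3 S1-a->S4 S1-b->S5 S1-c->S6 S2-a->S7 S2-b->S8 S2-c->S9 S3-a->S10 S3-b->S11 S3-c->S12 S4-a->S4 S4-b->S5 S4-c->S6 S5-a->S7 S5-b->S8 S5-c->S9 S6-a->S10 S6-b->S11 S6-c->S12 S7-a->S4 S7-b->S5 S7-c->S6 S8-a->S7 S8-b->S8 S8-c->S9 S9-a->S10 S9-b->S11 S9-c->S12 S10-a->S4 S10-b->S5 S10-c->S6 S11-a->S7 S11-b->S8 S11-c->S9 S12-a->S10 S12-b->S11 S12-c->S12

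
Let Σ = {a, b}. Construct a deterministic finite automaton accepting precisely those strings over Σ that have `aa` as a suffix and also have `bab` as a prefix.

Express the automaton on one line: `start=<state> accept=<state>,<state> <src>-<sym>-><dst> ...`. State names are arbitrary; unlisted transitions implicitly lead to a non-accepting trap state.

Handle the two conditions separately and then intersect. The first has 3 states tracking how much of the suffix `aa` has currently been matched; the second has 5 states tracking whether the input so far still matches the prefix `bab`. A product state is a pair (one from each), accepting exactly when both do. Minimizing collapses redundant product states.
With 7 states:
        a   b  
>  s0   s1  s2 
   s1   s1  s1 
   s2   s3  s1 
   s3   s1  s4 
   s4   s5  s4 
   s5   s6  s4 
 * s6   s6  s4 
(> = start, * = accepting)

start=s0 accept=s6 s0-a->s1 s0-b->s2 s1-a->s1 s1-b->s1 s2-a->s3 s2-b->s1 s3-a->s1 s3-b->s4 s4-a->s5 s4-b->s4 s5-a->s6 s5-b->s4 s6-a->s6 s6-b->s4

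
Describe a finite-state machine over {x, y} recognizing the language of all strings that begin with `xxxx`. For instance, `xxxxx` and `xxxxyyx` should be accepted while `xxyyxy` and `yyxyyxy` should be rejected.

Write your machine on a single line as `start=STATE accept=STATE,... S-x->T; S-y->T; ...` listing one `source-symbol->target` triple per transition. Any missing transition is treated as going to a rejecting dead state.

Walk along `xxxx` while the input agrees: from A take `x` to B, and so on. Any deviation drops to the rejecting sink F. Once E is reached the prefix is confirmed and every continuation is accepted.
A 6-state machine:
       x  y 
>  A   B  F 
   B   C  F 
   C   D  F 
   D   E  F 
 * E   E  E 
   F   F  F 
(> = start, * = accepting)

start=A; accept=E; A-x->B; A-y->F; B-x->C; B-y->F; C-x->D; C-y->F; D-x->E; D-y->F; E-x->E; E-y->E; F-x->F; F-y->F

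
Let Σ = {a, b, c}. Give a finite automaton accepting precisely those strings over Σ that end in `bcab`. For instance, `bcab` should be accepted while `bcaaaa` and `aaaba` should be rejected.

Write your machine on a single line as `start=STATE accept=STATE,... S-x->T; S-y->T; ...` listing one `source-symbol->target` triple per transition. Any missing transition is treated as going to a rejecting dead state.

start=q0; accept=q4; q0-a->q0; q0-b->q1; q0-c->q0; q1-a->q0; q1-b->q1; q1-c->q2; q2-a->q3; q2-b->q1; q2-c->q0; q3-a->q0; q3-b->q4; q3-c->q0; q4-a->q0; q4-b->q1; q4-c->q2

Remember how much of `bcab` the current input suffix matches. State q0 means no match yet; q1 means the last symbol is `b`; q2 means the last 2 symbols are `bc`; q3 means the last 3 symbols are `bca`; q4 means the last 4 symbols are `bcab`. Only q4 accepts. On a mismatch, fall back to the longest proper suffix that is still a prefix of `bcab`.
A 5-state machine:
        a   b   c  
>  q0   q0  q1  q0 
   q1   q0  q1  q2 
   q2   q3  q1  q0 
   q3   q0  q4  q0 
 * q4   q0  q1  q2 
(> = start, * = accepting)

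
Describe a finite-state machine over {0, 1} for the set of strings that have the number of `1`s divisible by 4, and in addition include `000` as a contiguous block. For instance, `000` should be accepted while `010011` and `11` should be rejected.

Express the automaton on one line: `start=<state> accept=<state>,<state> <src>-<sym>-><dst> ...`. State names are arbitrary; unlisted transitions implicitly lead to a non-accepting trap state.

start=q0 accept=q6 q0-0->q1 q0-1->q2 q1-0->q3 q1-1->q2 q2-0->q4 q2-1->q5 q3-0->q6 q3-1->q2 q4-0->q7 q4-1->q5 q5-0->q8 q5-1->q9 q6-0->q6 q6-1->q10 q7-0->q10 q7-1->q5 q8-0->q11 q8-1->q9 q9-0->q12 q9-1->q0 q10-0->q10 q10-1->q13 q11-0->q13 q11-1->q9 q12-0->q14 q12-1->q0 q13-0->q13 q13-1->q15 q14-0->q15 q14-1->q0 q15-0->q15 q15-1->q6

Handle the two conditions separately and then intersect. One (4 states) tracks the count of `1`s modulo 4; the other (4 states) tracks whether and how much of `000` has been seen. Each combined state is a pair, one component from each; accept when both components accept.
With 16 states:
          0    1  
>  q0     q1   q2 
   q1     q3   q2 
   q2     q4   q5 
   q3     q6   q2 
   q4     q7   q5 
   q5     q8   q9 
 * q6     q6  q10 
   q7    q10   q5 
   q8    q11   q9 
   q9    q12   q0 
   q10   q10  q13 
   q11   q13   q9 
   q12   q14   q0 
   q13   q13  q15 
   q14   q15   q0 
   q15   q15   q6 
(> = start, * = accepting)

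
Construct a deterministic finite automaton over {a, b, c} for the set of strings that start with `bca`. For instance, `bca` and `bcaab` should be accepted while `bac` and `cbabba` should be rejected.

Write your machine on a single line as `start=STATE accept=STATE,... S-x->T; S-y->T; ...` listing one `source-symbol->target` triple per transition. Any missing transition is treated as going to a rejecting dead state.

start=s0; accept=s3; s0-a->s4; s0-b->s1; s0-c->s4; s1-a->s4; s1-b->s4; s1-c->s2; s2-a->s3; s2-b->s4; s2-c->s4; s3-a->s3; s3-b->s3; s3-c->s3; s4-a->s4; s4-b->s4; s4-c->s4

Walk along `bca` while the input agrees: from s0 take `b` to s1, and so on. Any deviation drops to the rejecting sink s4. Once s3 is reached the prefix is confirmed and every continuation is accepted.
5 states suffice.
        a   b   c  
>  s0   s4  s1  s4 
   s1   s4  s4  s2 
   s2   s3  s4  s4 
 * s3   s3  s3  s3 
   s4   s4  s4  s4 
(> = start, * = accepting)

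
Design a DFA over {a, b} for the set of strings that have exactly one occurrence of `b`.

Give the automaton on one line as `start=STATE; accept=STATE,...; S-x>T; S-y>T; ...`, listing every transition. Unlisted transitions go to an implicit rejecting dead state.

Only the number of `b`s matters, and only up to 2. Make a chain q0 → q1 → q2 advanced by each `b` (with q2 absorbing); every other symbol self-loops. The accepting set is {q1}.
        a   b  
>  q0   q0  q1 
 * q1   q1  q2 
   q2   q2  q2 
(> = start, * = accepting)

start=q0; accept=q1; q0-a>q0; q0-b>q1; q1-a>q1; q1-b>q2; q2-a>q2; q2-b>q2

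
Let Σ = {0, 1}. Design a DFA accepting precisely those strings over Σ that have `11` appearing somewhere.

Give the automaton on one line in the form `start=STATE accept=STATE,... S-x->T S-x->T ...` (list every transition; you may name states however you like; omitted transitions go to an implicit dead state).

start=q0 accept=q2 q0-0->q0 q0-1->q1 q1-0->q0 q1-1->q2 q2-0->q2 q2-1->q2

States q0..q1 record the length of the longest prefix of `11` that matches the current input suffix. Reaching q2 means `11` has been seen, and we stay there forever. Accept from q2.
A 3-state machine:
        0   1  
>  q0   q0  q1 
   q1   q0  q2 
 * q2   q2  q2 
(> = start, * = accepting)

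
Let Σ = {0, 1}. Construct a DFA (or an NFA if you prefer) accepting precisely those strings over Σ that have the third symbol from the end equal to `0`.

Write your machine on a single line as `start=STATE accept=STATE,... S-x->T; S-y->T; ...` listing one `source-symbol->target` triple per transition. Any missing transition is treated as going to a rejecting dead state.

Because acceptance depends on a position counted from the end, the machine has to buffer the most recent 3 symbols. Make each state the string of the last up-to-3 symbols read; on input `x` shift the window left and append `x`. Accept when the buffered window has length 3 and begins with `0`.
A 15-state machine:
          0    1  
>  S0     S1   S2 
   S1     S3   S4 
   S2     S5   S6 
   S3     S7   S8 
   S4     S9  S10 
   S5    S11  S12 
   S6    S13  S14 
 * S7     S7   S8 
 * S8     S9  S10 
 * S9    S11  S12 
 * S10   S13  S14 
   S11    S7   S8 
   S12    S9  S10 
   S13   S11  S12 
   S14   S13  S14 
(> = start, * = accepting)

start=S0; accept=S7,S8,S9,S10; S0-0->S1; S0-1->S2; S1-0->S3; S1-1->S4; S2-0->S5; S2-1->S6; S3-0->S7; S3-1->S8; S4-0->S9; S4-1->S10; S5-0->S11; S5-1->S12; S6-0->S13; S6-1->S14; S7-0->S7; S7-1->S8; S8-0->S9; S8-1->S10; S9-0->S11; S9-1->S12; S10-0->S13; S10-1->S14; S11-0->S7; S11-1->S8; S12-0->S9; S12-1->S10; S13-0->S11; S13-1->S12; S14-0->S13; S14-1->S14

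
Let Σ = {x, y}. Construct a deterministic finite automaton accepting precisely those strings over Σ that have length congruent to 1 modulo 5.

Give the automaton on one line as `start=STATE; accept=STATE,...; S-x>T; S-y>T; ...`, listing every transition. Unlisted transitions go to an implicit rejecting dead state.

Count input length modulo 5: every symbol advances one step around the cycle s0 → s1 → s2 → s3 → s4 → s0. Accept at s1.
A 5-state machine:
        x   y  
>  s0   s1  s1 
 * s1   s2  s2 
   s2   s3  s3 
   s3   s4  s4 
   s4   s0  s0 
(> = start, * = accepting)

start=s0; accept=s1; s0-x>s1; s0-y>s1; s1-x>s2; s1-y>s2; s2-x>s3; s2-y>s3; s3-x>s4; s3-y>s4; s4-x>s0; s4-y>s0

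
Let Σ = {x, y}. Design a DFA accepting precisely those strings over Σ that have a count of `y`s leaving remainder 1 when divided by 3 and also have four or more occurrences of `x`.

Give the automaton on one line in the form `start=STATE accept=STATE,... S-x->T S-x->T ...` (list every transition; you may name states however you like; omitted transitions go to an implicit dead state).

Run two small machines in parallel and take their product. The first has 3 states tracking the count of `y`s modulo 3; the second has 6 states tracking the count of `x`s, saturating at 5. A product state is a pair (one from each), accepting exactly when both do.
An 18-state machine:
          x    y  
>  q0     q1   q2 
   q1     q3   q4 
   q2     q4   q5 
   q3     q6   q7 
   q4     q7   q8 
   q5     q8   q0 
   q6     q9  q10 
   q7    q10  q11 
   q8    q11   q1 
   q9    q12  q13 
   q10   q13  q14 
   q11   q14   q3 
   q12   q12  q15 
 * q13   q15  q16 
   q14   q16   q6 
 * q15   q15  q17 
   q16   q17   q9 
   q17   q17  q12 
(> = start, * = accepting)

start=q0 accept=q13,q15 q0-x->q1 q0-y->q2 q1-x->q3 q1-y->q4 q2-x->q4 q2-y->q5 q3-x->q6 q3-y->q7 q4-x->q7 q4-y->q8 q5-x->q8 q5-y->q0 q6-x->q9 q6-y->q10 q7-x->q10 q7-y->q11 q8-x->q11 q8-y->q1 q9-x->q12 q9-y->q13 q10-x->q13 q10-y->q14 q11-x->q14 q11-y->q3 q12-x->q12 q12-y->q15 q13-x->q15 q13-y->q16 q14-x->q16 q14-y->q6 q15-x->q15 q15-y->q17 q16-x->q17 q16-y->q9 q17-x->q17 q17-y->q12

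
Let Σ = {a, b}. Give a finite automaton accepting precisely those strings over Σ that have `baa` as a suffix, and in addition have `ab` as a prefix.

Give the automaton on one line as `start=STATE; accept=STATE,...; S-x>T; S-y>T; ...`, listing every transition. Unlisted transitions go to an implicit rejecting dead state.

start=s0; accept=s8; s0-a>s1; s0-b>s2; s1-a>s3; s1-b>s4; s2-a>s5; s2-b>s2; s3-a>s3; s3-b>s2; s4-a>s6; s4-b>s4; s5-a>s7; s5-b>s2; s6-a>s8; s6-b>s4; s7-a>s3; s7-b>s2; s8-a>s9; s8-b>s4; s9-a>s9; s9-b>s4

Build one automaton per condition and run them in lockstep. The first has 4 states tracking how much of the suffix `baa` has currently been matched; the second has 4 states tracking whether the input so far still matches the prefix `ab`. A product state is a pair (one from each), accepting exactly when both do.
10 states suffice.
        a   b  
>  s0   s1  s2 
   s1   s3  s4 
   s2   s5  s2 
   s3   s3  s2 
   s4   s6  s4 
   s5   s7  s2 
   s6   s8  s4 
   s7   s3  s2 
 * s8   s9  s4 
   s9   s9  s4 
(> = start, * = accepting)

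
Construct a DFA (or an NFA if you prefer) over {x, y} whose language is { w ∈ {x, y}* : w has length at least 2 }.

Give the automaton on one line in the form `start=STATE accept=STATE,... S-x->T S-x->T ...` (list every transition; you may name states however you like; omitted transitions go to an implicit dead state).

Count input length up to 3: every symbol moves from s0 toward s3, which means 'more than 2' and absorbs. Accept from {s2, s3}.
        x   y  
>  s0   s1  s1 
   s1   s2  s2 
 * s2   s3  s3 
 * s3   s3  s3 
(> = start, * = accepting)

start=s0 accept=s2,s3 s0-x->s1 s0-y->s1 s1-x->s2 s1-y->s2 s2-x->s3 s2-y->s3 s3-x->s3 s3-y->s3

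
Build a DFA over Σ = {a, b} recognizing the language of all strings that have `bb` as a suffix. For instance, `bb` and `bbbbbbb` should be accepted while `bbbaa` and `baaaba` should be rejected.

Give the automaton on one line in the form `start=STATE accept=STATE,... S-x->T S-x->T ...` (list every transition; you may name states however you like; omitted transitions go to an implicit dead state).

Remember how much of `bb` the current input suffix matches. State s0 means no match yet; s1 means the last symbol is `b`; s2 means the last 2 symbols are `bb`. Only s2 accepts. On a mismatch, fall back to the longest proper suffix that is still a prefix of `bb`.
        a   b  
>  s0   s0  s1 
   s1   s0  s2 
 * s2   s0  s2 
(> = start, * = accepting)

start=s0 accept=s2 s0-a->s0 s0-b->s1 s1-a->s0 s1-b->s2 s2-a->s0 s2-b->s2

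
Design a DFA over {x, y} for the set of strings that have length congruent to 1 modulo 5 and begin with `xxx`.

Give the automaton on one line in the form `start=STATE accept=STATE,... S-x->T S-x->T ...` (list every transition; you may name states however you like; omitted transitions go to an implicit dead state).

Run two small machines in parallel and take their product. The first has 5 states tracking the input length modulo 5; the second has 5 states tracking whether the input so far still matches the prefix `xxx`. A product state is a pair (one from each), accepting exactly when both do. Minimizing collapses redundant product states.
9 states suffice.
       x  y 
>  A   B  C 
   B   D  C 
   C   C  C 
   D   E  C 
   E   F  F 
   F   G  G 
   G   H  H 
 * H   I  I 
   I   E  E 
(> = start, * = accepting)

start=A accept=H A-x->B A-y->C B-x->D B-y->C C-x->C C-y->C D-x->E D-y->C E-x->F E-y->F F-x->G F-y->G G-x->H G-y->H H-x->I H-y->I I-x->E I-y->E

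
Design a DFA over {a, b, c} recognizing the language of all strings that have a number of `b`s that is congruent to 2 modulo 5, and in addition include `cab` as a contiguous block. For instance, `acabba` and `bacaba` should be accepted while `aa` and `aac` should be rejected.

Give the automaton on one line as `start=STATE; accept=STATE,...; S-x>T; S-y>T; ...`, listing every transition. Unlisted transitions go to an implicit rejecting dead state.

start=q0; accept=q13; q0-a>q0; q0-b>q1; q0-c>q2; q1-a>q1; q1-b>q3; q1-c>q4; q2-a>q5; q2-b>q1; q2-c>q2; q3-a>q3; q3-b>q6; q3-c>q7; q4-a>q8; q4-b>q3; q4-c>q4; q5-a>q0; q5-b>q9; q5-c>q2; q6-a>q6; q6-b>q10; q6-c>q11; q7-a>q12; q7-b>q6; q7-c>q7; q8-a>q1; q8-b>q13; q8-c>q4; q9-a>q9; q9-b>q13; q9-c>q9; q10-a>q10; q10-b>q0; q10-c>q14; q11-a>q15; q11-b>q10; q11-c>q11; q12-a>q3; q12-b>q16; q12-c>q7; q13-a>q13; q13-b>q16; q13-c>q13; q14-a>q17; q14-b>q0; q14-c>q14; q15-a>q6; q15-b>q18; q15-c>q11; q16-a>q16; q16-b>q18; q16-c>q16; q17-a>q10; q17-b>q19; q17-c>q14; q18-a>q18; q18-b>q19; q18-c>q18; q19-a>q19; q19-b>q9; q19-c>q19

Handle the two conditions separately and then intersect. One (5 states) tracks the count of `b`s modulo 5; the other (4 states) tracks whether and how much of `cab` has been seen. Each combined state is a pair, one component from each; accept when both components accept.
With 20 states:
          a    b    c  
>  q0     q0   q1   q2 
   q1     q1   q3   q4 
   q2     q5   q1   q2 
   q3     q3   q6   q7 
   q4     q8   q3   q4 
   q5     q0   q9   q2 
   q6     q6  q10  q11 
   q7    q12   q6   q7 
   q8     q1  q13   q4 
   q9     q9  q13   q9 
   q10   q10   q0  q14 
   q11   q15  q10  q11 
   q12    q3  q16   q7 
 * q13   q13  q16  q13 
   q14   q17   q0  q14 
   q15    q6  q18  q11 
   q16   q16  q18  q16 
   q17   q10  q19  q14 
   q18   q18  q19  q18 
   q19   q19   q9  q19 
(> = start, * = accepting)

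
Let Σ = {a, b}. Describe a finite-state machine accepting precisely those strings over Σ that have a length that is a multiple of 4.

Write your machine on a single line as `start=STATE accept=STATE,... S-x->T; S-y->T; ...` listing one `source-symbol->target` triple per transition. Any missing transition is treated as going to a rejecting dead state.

Count input length modulo 4: every symbol advances one step around the cycle S0 → S1 → S2 → S3 → S0. Accept at S0.
A 4-state machine:
        a   b  
>* S0   S1  S1 
   S1   S2  S2 
   S2   S3  S3 
   S3   S0  S0 
(> = start, * = accepting)

start=S0; accept=S0; S0-a->S1; S0-b->S1; S1-a->S2; S1-b->S2; S2-a->S3; S2-b->S3; S3-a->S0; S3-b->S0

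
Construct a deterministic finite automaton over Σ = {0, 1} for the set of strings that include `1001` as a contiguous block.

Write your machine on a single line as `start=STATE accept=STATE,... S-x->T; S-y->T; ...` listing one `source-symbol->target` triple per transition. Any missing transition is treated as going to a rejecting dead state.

start=A; accept=E; A-0->A; A-1->B; B-0->C; B-1->B; C-0->D; C-1->B; D-0->A; D-1->E; E-0->E; E-1->E

States A..D record the length of the longest prefix of `1001` that matches the current input suffix. Reaching E means `1001` has been seen, and we stay there forever. Accept from E.
With 5 states:
       0  1 
>  A   A  B 
   B   C  B 
   C   D  B 
   D   A  E 
 * E   E  E 
(> = start, * = accepting)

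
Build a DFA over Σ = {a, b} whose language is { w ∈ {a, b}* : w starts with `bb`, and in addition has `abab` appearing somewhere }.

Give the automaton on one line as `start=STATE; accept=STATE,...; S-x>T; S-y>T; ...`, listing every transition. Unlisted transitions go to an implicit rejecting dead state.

Run two small machines in parallel and take their product. One (4 states) tracks whether the input so far still matches the prefix `bb`; the other (5 states) tracks whether and how much of `abab` has been seen. Each combined state is a pair, one component from each; accept when both components accept.
With 12 states:
          a    b  
>  q0     q1   q2 
   q1     q1   q3 
   q2     q1   q4 
   q3     q5   q6 
   q4     q7   q4 
   q5     q1   q8 
   q6     q1   q6 
   q7     q7   q9 
   q8     q8   q8 
   q9    q10   q4 
   q10    q7  q11 
 * q11   q11  q11 
(> = start, * = accepting)

start=q0; accept=q11; q0-a>q1; q0-b>q2; q1-a>q1; q1-b>q3; q2-a>q1; q2-b>q4; q3-a>q5; q3-b>q6; q4-a>q7; q4-b>q4; q5-a>q1; q5-b>q8; q6-a>q1; q6-b>q6; q7-a>q7; q7-b>q9; q8-a>q8; q8-b>q8; q9-a>q10; q9-b>q4; q10-a>q7; q10-b>q11; q11-a>q11; q11-b>q11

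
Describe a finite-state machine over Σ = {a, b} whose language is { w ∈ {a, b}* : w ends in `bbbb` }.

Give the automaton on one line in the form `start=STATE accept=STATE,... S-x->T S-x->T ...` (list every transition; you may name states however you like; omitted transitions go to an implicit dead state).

Remember how much of `bbbb` the current input suffix matches. State q0 means no match yet; q1 means the last symbol is `b`; q2 means the last 2 symbols are `bb`; q3 means the last 3 symbols are `bbb`; q4 means the last 4 symbols are `bbbb`. Only q4 accepts. On a mismatch, fall back to the longest proper suffix that is still a prefix of `bbbb`.
A 5-state machine:
        a   b  
>  q0   q0  q1 
   q1   q0  q2 
   q2   q0  q3 
   q3   q0  q4 
 * q4   q0  q4 
(> = start, * = accepting)

start=q0 accept=q4 q0-a->q0 q0-b->q1 q1-a->q0 q1-b->q2 q2-a->q0 q2-b->q3 q3-a->q0 q3-b->q4 q4-a->q0 q4-b->q4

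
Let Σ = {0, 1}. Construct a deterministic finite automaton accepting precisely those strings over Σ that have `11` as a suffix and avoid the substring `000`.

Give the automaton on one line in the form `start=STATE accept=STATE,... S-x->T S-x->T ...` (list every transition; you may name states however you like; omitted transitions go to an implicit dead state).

Run two small machines in parallel and take their product. The first has 3 states tracking how much of the suffix `11` has currently been matched; the second has 4 states tracking partial matches of the forbidden pattern `000`. A product state is a pair (one from each), accepting exactly when both do.
An 8-state machine:
        0   1  
>  q0   q1  q2 
   q1   q3  q2 
   q2   q1  q4 
   q3   q5  q2 
 * q4   q1  q4 
   q5   q5  q6 
   q6   q5  q7 
   q7   q5  q7 
(> = start, * = accepting)

start=q0 accept=q4 q0-0->q1 q0-1->q2 q1-0->q3 q1-1->q2 q2-0->q1 q2-1->q4 q3-0->q5 q3-1->q2 q4-0->q1 q4-1->q4 q5-0->q5 q5-1->q6 q6-0->q5 q6-1->q7 q7-0->q5 q7-1->q7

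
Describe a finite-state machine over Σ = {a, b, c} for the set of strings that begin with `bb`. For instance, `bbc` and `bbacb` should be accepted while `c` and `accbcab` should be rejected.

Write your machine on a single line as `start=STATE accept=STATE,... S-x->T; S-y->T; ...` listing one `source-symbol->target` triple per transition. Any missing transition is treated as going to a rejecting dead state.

Walk along `bb` while the input agrees: from S0 take `b` to S1, and so on. Any deviation drops to the rejecting sink S3. Once S2 is reached the prefix is confirmed and every continuation is accepted.
With 4 states:
        a   b   c  
>  S0   S3  S1  S3 
   S1   S3  S2  S3 
 * S2   S2  S2  S2 
   S3   S3  S3  S3 
(> = start, * = accepting)

start=S0; accept=S2; S0-a->S3; S0-b->S1; S0-c->S3; S1-a->S3; S1-b->S2; S1-c->S3; S2-a->S2; S2-b->S2; S2-c->S2; S3-a->S3; S3-b->S3; S3-c->S3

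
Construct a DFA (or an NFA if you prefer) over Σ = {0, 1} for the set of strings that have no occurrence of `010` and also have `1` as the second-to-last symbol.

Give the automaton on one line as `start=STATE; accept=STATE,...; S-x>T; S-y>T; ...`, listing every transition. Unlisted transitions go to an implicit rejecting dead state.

Run two small machines in parallel and take their product. The first has 4 states tracking partial matches of the forbidden pattern `010`; the second has 7 states tracking the last 2 symbols read. A product state is a pair (one from each), accepting exactly when both do. After merging equivalent states the machine shrinks.
        0   1  
>  q0   q1  q2 
   q1   q1  q3 
   q2   q4  q5 
   q3   q6  q5 
 * q4   q1  q3 
 * q5   q4  q5 
   q6   q6  q6 
(> = start, * = accepting)

start=q0; accept=q4,q5; q0-0>q1; q0-1>q2; q1-0>q1; q1-1>q3; q2-0>q4; q2-1>q5; q3-0>q6; q3-1>q5; q4-0>q1; q4-1>q3; q5-0>q4; q5-1>q5; q6-0>q6; q6-1>q6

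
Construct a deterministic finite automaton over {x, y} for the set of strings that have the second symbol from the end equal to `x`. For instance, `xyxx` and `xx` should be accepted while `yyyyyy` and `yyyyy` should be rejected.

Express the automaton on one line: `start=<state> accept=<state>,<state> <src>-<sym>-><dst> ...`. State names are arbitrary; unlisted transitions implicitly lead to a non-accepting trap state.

A DFA must remember the last 2 symbols (since which symbol is second-to-last isn't known until the input ends). Use one state per possible window of the last ≤2 symbols; accept from those whose window starts with `x`.
       x  y 
>  A   B  C 
   B   D  E 
   C   F  G 
 * D   D  E 
 * E   F  G 
   F   D  E 
   G   F  G 
(> = start, * = accepting)

start=A accept=D,E A-x->B A-y->C B-x->D B-y->E C-x->F C-y->G D-x->D D-y->E E-x->F E-y->G F-x->D F-y->E G-x->F G-y->G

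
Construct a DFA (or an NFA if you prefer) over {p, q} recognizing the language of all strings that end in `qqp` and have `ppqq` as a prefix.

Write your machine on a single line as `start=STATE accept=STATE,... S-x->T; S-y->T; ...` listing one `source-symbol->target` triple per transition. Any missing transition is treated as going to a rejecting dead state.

Build one automaton per condition and run them in lockstep. The first has 4 states tracking how much of the suffix `qqp` has currently been matched; the second has 6 states tracking whether the input so far still matches the prefix `ppqq`. A product state is a pair (one from each), accepting exactly when both do. Equivalent product states are then merged.
A 9-state machine:
        p   q  
>  s0   s1  s2 
   s1   s3  s2 
   s2   s2  s2 
   s3   s2  s4 
   s4   s2  s5 
   s5   s6  s5 
 * s6   s7  s8 
   s7   s7  s8 
   s8   s7  s5 
(> = start, * = accepting)

start=s0; accept=s6; s0-p->s1; s0-q->s2; s1-p->s3; s1-q->s2; s2-p->s2; s2-q->s2; s3-p->s2; s3-q->s4; s4-p->s2; s4-q->s5; s5-p->s6; s5-q->s5; s6-p->s7; s6-q->s8; s7-p->s7; s7-q->s8; s8-p->s7; s8-q->s5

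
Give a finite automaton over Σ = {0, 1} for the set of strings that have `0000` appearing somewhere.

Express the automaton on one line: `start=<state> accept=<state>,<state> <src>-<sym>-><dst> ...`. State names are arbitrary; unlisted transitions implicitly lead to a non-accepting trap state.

start=q0 accept=q4 q0-0->q1 q0-1->q0 q1-0->q2 q1-1->q0 q2-0->q3 q2-1->q0 q3-0->q4 q3-1->q0 q4-0->q4 q4-1->q4

Track how much of `0000` has been matched so far: state q0 is no progress, q4 is the absorbing accept state reached once `0000` has occurred. Intermediate states record partial matches; on a mismatch, fall back to the longest reusable overlap.
5 states suffice.
        0   1  
>  q0   q1  q0 
   q1   q2  q0 
   q2   q3  q0 
   q3   q4  q0 
 * q4   q4  q4 
(> = start, * = accepting)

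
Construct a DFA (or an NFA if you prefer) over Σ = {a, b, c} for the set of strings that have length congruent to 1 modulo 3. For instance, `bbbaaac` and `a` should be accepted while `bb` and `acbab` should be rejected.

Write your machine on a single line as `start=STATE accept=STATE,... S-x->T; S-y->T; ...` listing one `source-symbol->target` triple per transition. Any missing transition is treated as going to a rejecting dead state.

start=S0; accept=S1; S0-a->S1; S0-b->S1; S0-c->S1; S1-a->S2; S1-b->S2; S1-c->S2; S2-a->S0; S2-b->S0; S2-c->S0

Only the length mod 3 matters, so use a 3-cycle: from any state, every input symbol moves to the next state, wrapping S2 back to S0. Mark S1 accepting.
With 3 states:
        a   b   c  
>  S0   S1  S1  S1 
 * S1   S2  S2  S2 
   S2   S0  S0  S0 
(> = start, * = accepting)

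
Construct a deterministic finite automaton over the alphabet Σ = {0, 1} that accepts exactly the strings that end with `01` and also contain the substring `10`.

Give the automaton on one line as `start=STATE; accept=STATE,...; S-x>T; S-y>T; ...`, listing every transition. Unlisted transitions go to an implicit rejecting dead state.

Run two small machines in parallel and take their product. One (3 states) tracks how much of the suffix `01` has currently been matched; the other (3 states) tracks whether and how much of `10` has been seen. Each combined state is a pair, one component from each; accept when both components accept. Equivalent product states are then merged.
A 4-state machine:
        0   1  
>  s0   s0  s1 
   s1   s2  s1 
   s2   s2  s3 
 * s3   s2  s1 
(> = start, * = accepting)

start=s0; accept=s3; s0-0>s0; s0-1>s1; s1-0>s2; s1-1>s1; s2-0>s2; s2-1>s3; s3-0>s2; s3-1>s1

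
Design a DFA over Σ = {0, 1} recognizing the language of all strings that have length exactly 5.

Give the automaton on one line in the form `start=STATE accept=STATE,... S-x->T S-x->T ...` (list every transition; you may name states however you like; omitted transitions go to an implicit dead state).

start=A accept=F A-0->B A-1->B B-0->C B-1->C C-0->D C-1->D D-0->E D-1->E E-0->F E-1->F F-0->G F-1->G G-0->G G-1->G

We only need to distinguish lengths 0, 1, …, 5, and '>5'. Chain A → B → C → D → E → F → G on every symbol, with G looping. Accepting states: {F}.
A 7-state machine:
       0  1 
>  A   B  B 
   B   C  C 
   C   D  D 
   D   E  E 
   E   F  F 
 * F   G  G 
   G   G  G 
(> = start, * = accepting)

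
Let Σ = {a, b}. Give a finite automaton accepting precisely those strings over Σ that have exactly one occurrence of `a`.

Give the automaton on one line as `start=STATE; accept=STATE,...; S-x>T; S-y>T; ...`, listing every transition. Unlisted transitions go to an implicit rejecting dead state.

start=s0; accept=s1; s0-a>s1; s0-b>s0; s1-a>s2; s1-b>s1; s2-a>s2; s2-b>s2

Only the number of `a`s matters, and only up to 2. Make a chain s0 → s1 → s2 advanced by each `a` (with s2 absorbing); every other symbol self-loops. The accepting set is {s1}.
3 states suffice.
        a   b  
>  s0   s1  s0 
 * s1   s2  s1 
   s2   s2  s2 
(> = start, * = accepting)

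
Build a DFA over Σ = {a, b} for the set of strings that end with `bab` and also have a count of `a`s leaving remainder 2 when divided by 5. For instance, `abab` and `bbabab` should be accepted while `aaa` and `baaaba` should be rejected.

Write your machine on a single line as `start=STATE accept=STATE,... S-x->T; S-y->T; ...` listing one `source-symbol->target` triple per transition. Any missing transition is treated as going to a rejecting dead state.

start=q0; accept=q13; q0-a->q1; q0-b->q2; q1-a->q3; q1-b->q4; q2-a->q5; q2-b->q2; q3-a->q6; q3-b->q7; q4-a->q8; q4-b->q4; q5-a->q3; q5-b->q9; q6-a->q10; q6-b->q11; q7-a->q12; q7-b->q7; q8-a->q6; q8-b->q13; q9-a->q8; q9-b->q4; q10-a->q0; q10-b->q14; q11-a->q15; q11-b->q11; q12-a->q10; q12-b->q16; q13-a->q12; q13-b->q7; q14-a->q17; q14-b->q14; q15-a->q0; q15-b->q18; q16-a->q15; q16-b->q11; q17-a->q1; q17-b->q19; q18-a->q17; q18-b->q14; q19-a->q5; q19-b->q2

Run two small machines in parallel and take their product. One (4 states) tracks how much of the suffix `bab` has currently been matched; the other (5 states) tracks the count of `a`s modulo 5. Each combined state is a pair, one component from each; accept when both components accept.
          a    b  
>  q0     q1   q2 
   q1     q3   q4 
   q2     q5   q2 
   q3     q6   q7 
   q4     q8   q4 
   q5     q3   q9 
   q6    q10  q11 
   q7    q12   q7 
   q8     q6  q13 
   q9     q8   q4 
   q10    q0  q14 
   q11   q15  q11 
   q12   q10  q16 
 * q13   q12   q7 
   q14   q17  q14 
   q15    q0  q18 
   q16   q15  q11 
   q17    q1  q19 
   q18   q17  q14 
   q19    q5   q2 
(> = start, * = accepting)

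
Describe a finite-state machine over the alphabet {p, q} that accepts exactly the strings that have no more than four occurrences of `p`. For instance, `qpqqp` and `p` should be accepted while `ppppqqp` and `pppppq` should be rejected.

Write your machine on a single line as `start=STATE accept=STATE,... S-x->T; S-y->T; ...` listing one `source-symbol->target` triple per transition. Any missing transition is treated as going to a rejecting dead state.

start=s0; accept=s0,s1,s2,s3,s4; s0-p->s1; s0-q->s0; s1-p->s2; s1-q->s1; s2-p->s3; s2-q->s2; s3-p->s4; s3-q->s3; s4-p->s5; s4-q->s4; s5-p->s5; s5-q->s5

Count `p`s, saturating at 5: states s0 through s4 mean 0 through 4 `p`s seen; s5 means more than 4. Each `p` increments (capped at s5); other symbols loop. Accept from {s0, s1, s2, s3, s4}.
6 states suffice.
        p   q  
>* s0   s1  s0 
 * s1   s2  s1 
 * s2   s3  s2 
 * s3   s4  s3 
 * s4   s5  s4 
   s5   s5  s5 
(> = start, * = accepting)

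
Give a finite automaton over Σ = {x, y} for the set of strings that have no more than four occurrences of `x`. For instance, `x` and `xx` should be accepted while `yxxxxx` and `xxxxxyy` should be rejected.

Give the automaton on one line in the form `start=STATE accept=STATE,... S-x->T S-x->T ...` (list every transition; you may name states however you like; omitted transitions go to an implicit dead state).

start=q0 accept=q0,q1,q2,q3,q4 q0-x->q1 q0-y->q0 q1-x->q2 q1-y->q1 q2-x->q3 q2-y->q2 q3-x->q4 q3-y->q3 q4-x->q5 q4-y->q4 q5-x->q5 q5-y->q5

Only the number of `x`s matters, and only up to 5. Make a chain q0 → q1 → q2 → q3 → q4 → q5 advanced by each `x` (with q5 absorbing); every other symbol self-loops. The accepting set is {q0, q1, q2, q3, q4}.
6 states suffice.
        x   y  
>* q0   q1  q0 
 * q1   q2  q1 
 * q2   q3  q2 
 * q3   q4  q3 
 * q4   q5  q4 
   q5   q5  q5 
(> = start, * = accepting)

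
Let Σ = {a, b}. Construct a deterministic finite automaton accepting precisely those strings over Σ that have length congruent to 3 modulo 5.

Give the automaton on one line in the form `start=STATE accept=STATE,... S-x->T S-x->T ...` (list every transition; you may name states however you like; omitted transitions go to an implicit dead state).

start=S0 accept=S3 S0-a->S1 S0-b->S1 S1-a->S2 S1-b->S2 S2-a->S3 S2-b->S3 S3-a->S4 S3-b->S4 S4-a->S0 S4-b->S0

Count input length modulo 5: every symbol advances one step around the cycle S0 → S1 → S2 → S3 → S4 → S0. Accept at S3.
With 5 states:
        a   b  
>  S0   S1  S1 
   S1   S2  S2 
   S2   S3  S3 
 * S3   S4  S4 
   S4   S0  S0 
(> = start, * = accepting)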